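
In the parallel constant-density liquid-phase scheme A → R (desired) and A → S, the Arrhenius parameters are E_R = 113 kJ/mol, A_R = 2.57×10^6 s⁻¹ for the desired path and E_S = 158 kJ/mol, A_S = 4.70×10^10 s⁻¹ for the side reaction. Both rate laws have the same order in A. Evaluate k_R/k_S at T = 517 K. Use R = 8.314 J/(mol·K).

With equal orders, S_{R/S} = k_R/k_S = (A_R/A_S)·exp[(E_S−E_R)/(RT)].
(E_S−E_R)/(RT) = (158−113)×10³/(8.314×517) = 45000/4298 = 10.47.
k_R/k_S = (2.57×10^6/4.70×10^10)·exp(10.47) = 5.468×10^-5 × 35213 = 1.93.
Since E_R < E_S, lowering the temperature improves selectivity toward R.

1.93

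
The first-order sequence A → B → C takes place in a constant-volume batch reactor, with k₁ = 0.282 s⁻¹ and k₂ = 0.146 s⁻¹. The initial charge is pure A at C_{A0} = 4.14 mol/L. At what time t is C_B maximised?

Setting dC_B/dt = 0 gives t_opt = ln(k₂/k₁)/(k₂−k₁).
= ln(0.146/0.282)/(0.146−0.282) = ln(0.5177)/-0.1360 = -0.6583/-0.1360 = 4.84 s.

4.84 s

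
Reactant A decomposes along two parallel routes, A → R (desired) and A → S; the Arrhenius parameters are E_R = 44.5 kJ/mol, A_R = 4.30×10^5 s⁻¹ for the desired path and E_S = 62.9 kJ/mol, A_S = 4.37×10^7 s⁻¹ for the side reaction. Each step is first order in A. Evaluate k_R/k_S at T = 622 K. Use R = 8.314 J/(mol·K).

0.345

Since both paths have the same order in A, the concentration cancels and S_{R/S} = k_R/k_S = (A_R/A_S)·exp[(E_S−E_R)/(RT)].
(E_S−E_R)/(RT) = (62.9−44.5)×10³/(8.314×622) = 18400/5171 = 3.558.
k_R/k_S = (4.30×10^5/4.37×10^7)·exp(3.558) = 0.009840 × 35.10 = 0.345.
Since E_R < E_S, lowering the temperature improves selectivity toward R.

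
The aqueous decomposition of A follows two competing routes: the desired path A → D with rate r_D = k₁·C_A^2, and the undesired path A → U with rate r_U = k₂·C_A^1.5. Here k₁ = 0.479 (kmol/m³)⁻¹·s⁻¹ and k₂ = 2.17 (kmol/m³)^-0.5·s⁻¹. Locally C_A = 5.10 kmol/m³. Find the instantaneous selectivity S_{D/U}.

S_{D/U} = r_D/r_U = (k₁·C_A^2)/(k₂·C_A^1.5) = (k₁/k₂)·C_A^0.5.
= (0.479×5.100^2) / (2.17×5.100^1.5) = 12.46/24.99 = 0.498.
Since the desired path is higher order in A, keeping C_A high (PFR or concentrated feed) favours D.

0.498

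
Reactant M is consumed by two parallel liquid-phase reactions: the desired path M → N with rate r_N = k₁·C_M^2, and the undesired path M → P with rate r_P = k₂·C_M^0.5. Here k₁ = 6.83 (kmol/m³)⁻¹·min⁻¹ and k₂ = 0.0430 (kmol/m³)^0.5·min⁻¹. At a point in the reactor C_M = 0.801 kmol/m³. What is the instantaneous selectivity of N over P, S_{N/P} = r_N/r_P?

S_{N/P} = r_N/r_P = (k₁·C_M^2)/(k₂·C_M^0.5) = (k₁/k₂)·C_M^1.5.
= (6.83×0.8010^2) / (0.0430×0.8010^0.5) = 4.382/0.03848 = 114.
Since the desired path is higher order in M, keeping C_M high (PFR or concentrated feed) favours N.

114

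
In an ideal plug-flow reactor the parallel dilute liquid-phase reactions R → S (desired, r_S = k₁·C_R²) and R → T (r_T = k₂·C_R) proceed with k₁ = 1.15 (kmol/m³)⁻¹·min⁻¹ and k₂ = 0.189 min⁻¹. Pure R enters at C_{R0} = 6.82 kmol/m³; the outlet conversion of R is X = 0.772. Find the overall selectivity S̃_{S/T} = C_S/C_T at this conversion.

C_R = C_{R0}(1−X) = 1.555 kmol/m³.
Along a PFR/batch, dC_T/dC_R = −r_T/(r_S+r_T) = −k₂/(k₂+k₁·C_R).
Integrating from C_{R0} to C_R: C_T = (0.189/1.15)·ln[(0.189+1.15·6.82)/(0.189+1.15·1.55)] = 0.1643·ln(8.032/1.977) = 0.2304 kmol/m³.
Then C_S = (C_{R0}−C_R) − C_T = 5.265 − 0.2304 = 5.035 kmol/m³.
S̃_{S/T} = C_S/C_T = 5.035/0.2304 = 21.9.

21.9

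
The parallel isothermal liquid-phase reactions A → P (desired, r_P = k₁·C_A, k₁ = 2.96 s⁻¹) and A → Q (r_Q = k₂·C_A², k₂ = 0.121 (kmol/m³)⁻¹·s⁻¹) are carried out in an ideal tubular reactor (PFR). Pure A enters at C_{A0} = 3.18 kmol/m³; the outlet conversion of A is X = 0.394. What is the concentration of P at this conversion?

1.13 kmol/m³

C_A = C_{A0}(1−X) = 1.927 kmol/m³.
Along a PFR/batch, dC_P/dC_A = −r_P/(r_P+r_Q) = −k₁/(k₁+k₂·C_A).
Integrating from C_{A0} to C_A: C_P = (2.96/0.121)·ln[(2.96+0.121·3.18)/(2.96+0.121·1.93)] = 24.46·ln(3.345/3.193) = 1.135 kmol/m³.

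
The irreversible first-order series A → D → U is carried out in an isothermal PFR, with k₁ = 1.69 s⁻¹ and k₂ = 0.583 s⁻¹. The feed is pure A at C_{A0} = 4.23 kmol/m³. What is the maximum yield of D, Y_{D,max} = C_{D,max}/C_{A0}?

Evaluating C_D at τ_opt = ln(k₂/k₁)/(k₂−k₁) gives C_{D,max}/C_{A0} = (k₁/k₂)^[k₂/(k₂−k₁)].
= (1.69/0.583)^(0.583/(0.583−1.69)) = (2.899)^(-0.5266) = 0.5709.

0.571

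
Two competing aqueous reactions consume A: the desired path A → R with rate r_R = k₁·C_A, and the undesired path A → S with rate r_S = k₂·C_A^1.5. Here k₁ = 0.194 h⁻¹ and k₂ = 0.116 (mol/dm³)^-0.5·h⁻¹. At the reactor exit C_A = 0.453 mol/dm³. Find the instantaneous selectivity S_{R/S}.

S_{R/S} = r_R/r_S = (k₁·C_A)/(k₂·C_A^1.5) = (k₁/k₂)·C_A^-0.5.
= (0.194×0.4530) / (0.116×0.4530^1.5) = 0.08788/0.03537 = 2.48.

2.48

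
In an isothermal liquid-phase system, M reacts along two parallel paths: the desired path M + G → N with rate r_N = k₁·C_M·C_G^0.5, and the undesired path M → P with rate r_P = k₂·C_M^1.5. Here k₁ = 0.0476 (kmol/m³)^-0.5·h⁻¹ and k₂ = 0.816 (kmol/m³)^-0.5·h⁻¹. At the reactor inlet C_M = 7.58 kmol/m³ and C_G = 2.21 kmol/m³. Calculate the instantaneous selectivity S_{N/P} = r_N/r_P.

S_{N/P} = r_N/r_P = (k₁·C_M·C_G^0.5)/(k₂·C_M^1.5) = (k₁/k₂)·C_M^-0.5·C_G^0.5.
= (0.0476×7.580×2.210^0.5) / (0.816×7.580^1.5) = 0.5364/17.03 = 0.0315.

0.0315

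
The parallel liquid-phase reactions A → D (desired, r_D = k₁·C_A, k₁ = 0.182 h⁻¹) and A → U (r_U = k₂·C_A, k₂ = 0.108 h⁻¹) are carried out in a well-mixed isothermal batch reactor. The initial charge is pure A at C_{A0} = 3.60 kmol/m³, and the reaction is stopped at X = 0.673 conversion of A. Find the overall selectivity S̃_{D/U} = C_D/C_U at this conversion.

1.69

C_A = C_{A0}(1−X) = 1.177 kmol/m³.
Both paths are first order in A, so the instantaneous fraction to D is constant: dC_D/d(−C_A) = k₁/(k₁+k₂) = 0.6276.
C_D = 0.6276·(C_{A0}−C_A) = 0.6276×2.423 = 1.52 kmol/m³.
C_U = (C_{A0}−C_A)−C_D = 0.9023 kmol/m³; S̃_{D/U} = 1.521/0.9023 = 1.69.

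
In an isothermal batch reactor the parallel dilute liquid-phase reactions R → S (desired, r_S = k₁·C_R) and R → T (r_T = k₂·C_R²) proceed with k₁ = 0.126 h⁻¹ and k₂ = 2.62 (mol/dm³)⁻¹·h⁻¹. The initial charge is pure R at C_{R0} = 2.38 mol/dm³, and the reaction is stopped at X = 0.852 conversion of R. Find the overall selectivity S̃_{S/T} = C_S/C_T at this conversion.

0.0447

C_R = C_{R0}(1−X) = 0.3522 mol/dm³.
Along a PFR/batch, dC_S/dC_R = −r_S/(r_S+r_T) = −k₁/(k₁+k₂·C_R).
Integrating from C_{R0} to C_R: C_S = (0.126/2.62)·ln[(0.126+2.62·2.38)/(0.126+2.62·0.352)] = 0.04809·ln(6.362/1.049) = 0.08669 mol/dm³.
C_T = (C_{R0}−C_R)−C_S = 1.941 mol/dm³; S̃_{S/T} = 0.08669/1.941 = 0.0447.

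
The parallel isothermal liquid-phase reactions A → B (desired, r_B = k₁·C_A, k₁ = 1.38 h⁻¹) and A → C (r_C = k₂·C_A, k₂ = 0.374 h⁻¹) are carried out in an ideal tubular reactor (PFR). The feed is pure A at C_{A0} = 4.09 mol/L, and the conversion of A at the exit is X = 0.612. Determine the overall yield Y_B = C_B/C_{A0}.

0.482

C_A = C_{A0}(1−X) = 1.587 mol/L.
Both paths are first order in A, so the instantaneous fraction to B is constant: dC_B/d(−C_A) = k₁/(k₁+k₂) = 0.7868.
C_B = 0.7868·(C_{A0}−C_A) = 0.7868×2.503 = 1.97 mol/L.
Y_B = C_B/C_{A0} = 1.969/4.09 = 0.482.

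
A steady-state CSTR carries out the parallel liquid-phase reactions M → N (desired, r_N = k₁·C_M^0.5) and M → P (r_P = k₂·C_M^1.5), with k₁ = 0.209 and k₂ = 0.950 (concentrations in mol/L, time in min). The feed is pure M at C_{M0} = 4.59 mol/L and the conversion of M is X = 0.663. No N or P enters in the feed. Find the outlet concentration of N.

Exit C_M = C_{M0}(1−X) = 4.59×0.337 = 1.547 mol/L.
In a CSTR the entire volume is at exit conditions, so r_N = 0.209×1.547^0.5 = 0.2599 and r_P = 0.950×1.547^1.5 = 1.828.
Fraction of consumed M going to N: r_N/(r_N+r_P) = 0.1245.
C_N = 0.1245·C_{M0}·X = 0.1245×4.59×0.663 = 0.379 mol/L.

0.379 mol/L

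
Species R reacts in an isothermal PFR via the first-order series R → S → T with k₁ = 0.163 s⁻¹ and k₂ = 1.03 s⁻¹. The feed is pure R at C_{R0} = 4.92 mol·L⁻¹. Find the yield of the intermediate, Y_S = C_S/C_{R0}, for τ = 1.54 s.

0.108

Solving the coupled first-order balances gives C_S(τ) = [k₁/(k₂−k₁)]·C_{R0}·(e^(−k₁τ) − e^(−k₂τ)).
e^(−k₁τ) = e^(−0.163×1.54) = e^(−0.2510) = 0.7780; e^(−k₂τ) = e^(−1.586) = 0.2047.
C_S = 0.163×4.92/(1.03−0.163) × (0.7780−0.2047) = 0.9250×0.5733 = 0.5303 mol·L⁻¹.
Y_S = C_S/C_{R0} = 0.5303/4.92 = 0.108.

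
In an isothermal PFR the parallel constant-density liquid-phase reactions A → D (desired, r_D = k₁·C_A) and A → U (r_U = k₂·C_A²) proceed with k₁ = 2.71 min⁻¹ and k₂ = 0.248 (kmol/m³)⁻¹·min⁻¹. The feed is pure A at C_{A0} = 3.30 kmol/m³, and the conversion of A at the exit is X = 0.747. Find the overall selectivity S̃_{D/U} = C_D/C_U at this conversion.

5.39

C_A = C_{A0}(1−X) = 0.8349 kmol/m³.
Along a PFR/batch, dC_D/dC_A = −r_D/(r_D+r_U) = −k₁/(k₁+k₂·C_A).
Integrating from C_{A0} to C_A: C_D = (2.71/0.248)·ln[(2.71+0.248·3.30)/(2.71+0.248·0.835)] = 10.93·ln(3.528/2.917) = 2.079 kmol/m³.
C_U = (C_{A0}−C_A)−C_D = 0.3859 kmol/m³; S̃_{D/U} = 2.079/0.3859 = 5.39.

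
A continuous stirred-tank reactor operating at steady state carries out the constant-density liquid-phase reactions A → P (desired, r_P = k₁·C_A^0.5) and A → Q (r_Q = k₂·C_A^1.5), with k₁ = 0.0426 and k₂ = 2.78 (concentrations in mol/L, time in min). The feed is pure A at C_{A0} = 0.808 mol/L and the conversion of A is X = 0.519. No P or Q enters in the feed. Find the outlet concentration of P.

Exit C_A = C_{A0}(1−X) = 0.808×0.481 = 0.3886 mol/L.
Rates in a CSTR are evaluated at the outlet concentration: r_P = 0.0426×0.3886^0.5 = 0.02656, r_Q = 2.78×0.3886^1.5 = 0.6736.
Fraction of consumed A going to P: r_P/(r_P+r_Q) = 0.03793.
C_P = 0.03793·C_{A0}·X = 0.03793×0.808×0.519 = 0.0159 mol/L.

0.0159 mol/L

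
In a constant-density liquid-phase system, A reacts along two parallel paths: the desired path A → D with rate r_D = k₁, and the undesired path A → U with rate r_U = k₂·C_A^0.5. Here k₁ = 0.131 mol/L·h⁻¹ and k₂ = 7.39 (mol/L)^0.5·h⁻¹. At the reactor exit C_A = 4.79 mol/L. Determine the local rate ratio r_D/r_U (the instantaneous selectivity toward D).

0.00810

S_{D/U} = r_D/r_U = (k₁)/(k₂·C_A^0.5) = (k₁/k₂)·C_A^-0.5.
= (0.131) / (7.39×4.790^0.5) = 0.1310/16.17 = 0.00810.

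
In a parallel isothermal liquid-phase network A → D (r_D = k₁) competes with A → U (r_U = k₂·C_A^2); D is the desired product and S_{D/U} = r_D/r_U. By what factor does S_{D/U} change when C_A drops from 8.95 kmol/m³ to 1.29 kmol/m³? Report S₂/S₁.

S_{D/U} = (k₁/k₂)·C_A^-2, so S₂/S₁ = (C_{A,2}/C_{A,1})^-2.
= (1.29/8.95)^(-2) = (0.1441)^(-2) = 48.1.
Selectivity toward D rises as C_A falls — low-concentration operation is favoured.

48.1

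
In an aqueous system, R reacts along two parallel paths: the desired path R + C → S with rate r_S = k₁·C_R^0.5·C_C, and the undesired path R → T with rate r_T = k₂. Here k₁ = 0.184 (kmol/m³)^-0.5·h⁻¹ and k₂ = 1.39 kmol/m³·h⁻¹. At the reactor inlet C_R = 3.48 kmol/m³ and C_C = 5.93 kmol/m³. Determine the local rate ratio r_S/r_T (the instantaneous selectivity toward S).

1.46

S_{S/T} = r_S/r_T = (k₁·C_R^0.5·C_C)/(k₂) = (k₁/k₂)·C_R^0.5·C_C.
= (0.184×3.480^0.5×5.930) / (1.39) = 2.035/1.390 = 1.46.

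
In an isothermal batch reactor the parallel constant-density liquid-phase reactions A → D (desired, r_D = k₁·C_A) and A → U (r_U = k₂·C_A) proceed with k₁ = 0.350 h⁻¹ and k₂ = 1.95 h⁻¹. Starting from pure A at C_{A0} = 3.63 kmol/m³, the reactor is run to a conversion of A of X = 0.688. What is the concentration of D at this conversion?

C_A = C_{A0}(1−X) = 1.133 kmol/m³.
Both paths are first order in A, so the instantaneous fraction to D is constant: dC_D/d(−C_A) = k₁/(k₁+k₂) = 0.1522.
C_D = 0.1522·(C_{A0}−C_A) = 0.1522×2.497 = 0.380 kmol/m³.

0.380 kmol/m³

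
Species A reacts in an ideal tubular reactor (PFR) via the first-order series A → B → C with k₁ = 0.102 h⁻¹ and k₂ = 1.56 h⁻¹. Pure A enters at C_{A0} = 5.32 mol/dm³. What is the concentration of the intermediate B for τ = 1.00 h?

0.258 mol/dm³

Solving the coupled first-order balances gives C_B(τ) = [k₁/(k₂−k₁)]·C_{A0}·(e^(−k₁τ) − e^(−k₂τ)).
e^(−k₁τ) = e^(−0.102×1.00) = e^(−0.1020) = 0.9030; e^(−k₂τ) = e^(−1.560) = 0.2101.
C_B = 0.102×5.32/(1.56−0.102) × (0.9030−0.2101) = 0.3722×0.6929 = 0.2579 mol/dm³.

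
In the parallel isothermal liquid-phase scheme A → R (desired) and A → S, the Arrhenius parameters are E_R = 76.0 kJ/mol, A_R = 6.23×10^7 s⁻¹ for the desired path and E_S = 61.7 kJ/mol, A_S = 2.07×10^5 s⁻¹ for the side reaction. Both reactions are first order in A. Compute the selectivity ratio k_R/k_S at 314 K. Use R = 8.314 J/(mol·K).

With equal orders, S_{R/S} = k_R/k_S = (A_R/A_S)·exp[(E_S−E_R)/(RT)].
(E_S−E_R)/(RT) = (61.7−76.0)×10³/(8.314×314) = -14300/2611 = -5.478.
k_R/k_S = (6.23×10^7/2.07×10^5)·exp(-5.478) = 301.0 × 0.004179 = 1.26.

1.26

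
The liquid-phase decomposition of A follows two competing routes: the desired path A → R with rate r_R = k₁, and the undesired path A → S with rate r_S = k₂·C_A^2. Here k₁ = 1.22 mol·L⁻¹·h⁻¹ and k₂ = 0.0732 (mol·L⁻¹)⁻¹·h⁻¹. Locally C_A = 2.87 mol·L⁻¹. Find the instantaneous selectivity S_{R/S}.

2.02

S_{R/S} = r_R/r_S = (k₁)/(k₂·C_A^2) = (k₁/k₂)·C_A^-2.
= (1.22) / (0.0732×2.870^2) = 1.220/0.6029 = 2.02.
The undesired path is higher order in A, so low C_A (CSTR or dilute feed) favours R.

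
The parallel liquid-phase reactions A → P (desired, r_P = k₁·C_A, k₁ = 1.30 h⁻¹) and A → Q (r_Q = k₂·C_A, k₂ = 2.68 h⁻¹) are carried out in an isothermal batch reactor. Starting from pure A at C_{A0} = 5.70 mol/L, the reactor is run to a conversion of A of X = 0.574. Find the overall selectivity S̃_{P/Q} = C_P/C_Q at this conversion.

0.485

C_A = C_{A0}(1−X) = 2.428 mol/L.
Both paths are first order in A, so the instantaneous fraction to P is constant: dC_P/d(−C_A) = k₁/(k₁+k₂) = 0.3266.
C_P = 0.3266·(C_{A0}−C_A) = 0.3266×3.272 = 1.07 mol/L.
C_Q = (C_{A0}−C_A)−C_P = 2.203 mol/L; S̃_{P/Q} = 1.069/2.203 = 0.485.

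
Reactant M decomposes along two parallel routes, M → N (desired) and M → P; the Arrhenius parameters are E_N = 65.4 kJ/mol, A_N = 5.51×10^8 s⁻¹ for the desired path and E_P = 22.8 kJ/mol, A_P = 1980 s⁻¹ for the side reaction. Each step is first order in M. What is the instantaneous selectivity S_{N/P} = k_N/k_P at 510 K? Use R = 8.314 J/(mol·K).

12.1

With equal orders, S_{N/P} = k_N/k_P = (A_N/A_P)·exp[(E_P−E_N)/(RT)].
(E_P−E_N)/(RT) = (22.8−65.4)×10³/(8.314×510) = -42600/4240 = -10.05.
k_N/k_P = (5.51×10^8/1980)·exp(-10.05) = 2.783×10^5 × 4.332×10^-5 = 12.1.
Since E_N > E_P, raising the temperature improves selectivity toward N.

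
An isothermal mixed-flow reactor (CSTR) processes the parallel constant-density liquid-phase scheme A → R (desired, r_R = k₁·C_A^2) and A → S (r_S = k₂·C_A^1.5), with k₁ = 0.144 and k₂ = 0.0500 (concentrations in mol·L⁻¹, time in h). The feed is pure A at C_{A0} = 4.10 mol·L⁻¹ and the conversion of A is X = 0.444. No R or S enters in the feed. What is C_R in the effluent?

1.48 mol·L⁻¹

Exit C_A = C_{A0}(1−X) = 4.10×0.556 = 2.280 mol·L⁻¹.
In a CSTR the entire volume is at exit conditions, so r_R = 0.144×2.280^2 = 0.7483 and r_S = 0.0500×2.280^1.5 = 0.1721.
Fraction of consumed A going to R: r_R/(r_R+r_S) = 0.8130.
C_R = 0.8130·C_{A0}·X = 0.8130×4.10×0.444 = 1.48 mol·L⁻¹.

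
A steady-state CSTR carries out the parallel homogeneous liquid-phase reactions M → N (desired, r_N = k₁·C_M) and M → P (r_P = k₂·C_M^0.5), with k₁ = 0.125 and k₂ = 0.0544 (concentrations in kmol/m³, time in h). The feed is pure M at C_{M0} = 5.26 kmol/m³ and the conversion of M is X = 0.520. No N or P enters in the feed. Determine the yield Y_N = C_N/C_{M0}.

0.408

Exit C_M = C_{M0}(1−X) = 5.26×0.480 = 2.525 kmol/m³.
In a CSTR the entire volume is at exit conditions, so r_N = 0.125×2.525 = 0.3156 and r_P = 0.0544×2.525^0.5 = 0.08644.
Fraction of consumed M going to N: r_N/(r_N+r_P) = 0.7850.
C_N = 0.7850·C_{M0}·X = 0.7850×5.26×0.520 = 2.15 kmol/m³; Y_N = C_N/C_{M0} = 0.408.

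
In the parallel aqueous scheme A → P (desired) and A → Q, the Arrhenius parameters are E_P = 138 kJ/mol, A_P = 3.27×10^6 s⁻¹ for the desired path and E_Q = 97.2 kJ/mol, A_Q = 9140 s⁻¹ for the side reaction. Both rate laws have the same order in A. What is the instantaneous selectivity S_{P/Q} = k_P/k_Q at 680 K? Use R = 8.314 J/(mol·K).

With equal orders, S_{P/Q} = k_P/k_Q = (A_P/A_Q)·exp[(E_Q−E_P)/(RT)].
(E_Q−E_P)/(RT) = (97.2−138)×10³/(8.314×680) = -40800/5654 = -7.217.
k_P/k_Q = (3.27×10^6/9140)·exp(-7.217) = 357.8 × 7.342×10^-4 = 0.263.

0.263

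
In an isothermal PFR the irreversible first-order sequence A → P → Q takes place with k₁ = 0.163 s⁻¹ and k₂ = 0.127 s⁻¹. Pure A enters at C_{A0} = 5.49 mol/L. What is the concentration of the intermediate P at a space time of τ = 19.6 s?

For first-order series with pure A initially, C_P(τ) = k₁C_{A0}/(k₂−k₁)·(e^(−k₁τ) − e^(−k₂τ)).
e^(−k₁τ) = e^(−0.163×19.6) = e^(−3.195) = 0.04097; e^(−k₂τ) = e^(−2.489) = 0.08298.
C_P = 0.163×5.49/(0.127−0.163) × (0.04097−0.08298) = (-24.86)×(-0.04200) = 1.044 mol/L.

1.04 mol/L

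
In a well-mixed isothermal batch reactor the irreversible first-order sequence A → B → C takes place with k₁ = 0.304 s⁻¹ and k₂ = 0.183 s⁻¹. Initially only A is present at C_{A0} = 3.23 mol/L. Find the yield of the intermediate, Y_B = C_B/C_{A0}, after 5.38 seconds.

0.449

For first-order series with pure A initially, C_B(t) = k₁C_{A0}/(k₂−k₁)·(e^(−k₁t) − e^(−k₂t)).
e^(−k₁t) = e^(−0.304×5.38) = e^(−1.636) = 0.1949; e^(−k₂t) = e^(−0.9845) = 0.3736.
C_B = 0.304×3.23/(0.183−0.304) × (0.1949−0.3736) = (-8.115)×(-0.1788) = 1.451 mol/L.
Y_B = C_B/C_{A0} = 1.451/3.23 = 0.449.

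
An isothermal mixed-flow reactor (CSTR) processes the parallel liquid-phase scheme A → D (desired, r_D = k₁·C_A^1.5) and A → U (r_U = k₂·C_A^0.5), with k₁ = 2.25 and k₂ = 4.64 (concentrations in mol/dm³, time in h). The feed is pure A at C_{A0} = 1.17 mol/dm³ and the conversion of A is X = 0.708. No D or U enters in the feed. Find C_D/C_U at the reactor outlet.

0.166

Exit C_A = C_{A0}(1−X) = 1.17×0.292 = 0.3416 mol/dm³.
In a CSTR the entire volume is at exit conditions, so r_D = 2.25×0.3416^1.5 = 0.4493 and r_U = 4.64×0.3416^0.5 = 2.712.
Overall selectivity = C_D/C_U = r_Dτ/(r_Uτ) = r_D/r_U = 0.166.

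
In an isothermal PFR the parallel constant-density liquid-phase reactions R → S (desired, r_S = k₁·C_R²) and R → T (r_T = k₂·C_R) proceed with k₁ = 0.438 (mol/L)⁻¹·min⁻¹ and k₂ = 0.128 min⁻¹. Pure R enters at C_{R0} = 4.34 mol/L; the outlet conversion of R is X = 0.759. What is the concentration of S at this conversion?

C_R = C_{R0}(1−X) = 1.046 mol/L.
Along a PFR/batch, dC_T/dC_R = −r_T/(r_S+r_T) = −k₂/(k₂+k₁·C_R).
Integrating from C_{R0} to C_R: C_T = (0.128/0.438)·ln[(0.128+0.438·4.34)/(0.128+0.438·1.05)] = 0.2922·ln(2.029/0.5861) = 0.3629 mol/L.
Then C_S = (C_{R0}−C_R) − C_T = 3.294 − 0.3629 = 2.931 mol/L.

2.93 mol/L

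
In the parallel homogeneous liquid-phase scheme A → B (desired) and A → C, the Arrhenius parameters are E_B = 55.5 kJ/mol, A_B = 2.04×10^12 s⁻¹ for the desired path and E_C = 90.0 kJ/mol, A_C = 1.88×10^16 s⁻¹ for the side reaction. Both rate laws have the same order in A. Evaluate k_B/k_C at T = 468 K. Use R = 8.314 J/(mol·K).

Since both paths have the same order in A, the concentration cancels and S_{B/C} = k_B/k_C = (A_B/A_C)·exp[(E_C−E_B)/(RT)].
(E_C−E_B)/(RT) = (90.0−55.5)×10³/(8.314×468) = 34500/3891 = 8.867.
k_B/k_C = (2.04×10^12/1.88×10^16)·exp(8.867) = 1.085×10^-4 × 7092 = 0.770.
Since E_B < E_C, lowering the temperature improves selectivity toward B.

0.770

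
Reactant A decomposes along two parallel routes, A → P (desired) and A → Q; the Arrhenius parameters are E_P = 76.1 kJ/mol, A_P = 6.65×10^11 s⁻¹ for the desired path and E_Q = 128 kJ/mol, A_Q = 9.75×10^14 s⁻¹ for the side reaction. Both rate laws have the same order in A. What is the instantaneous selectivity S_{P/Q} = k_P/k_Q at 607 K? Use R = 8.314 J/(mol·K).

k_P/k_Q = (A_P/A_Q)·exp[−(E_P−E_Q)/(RT)] = (A_P/A_Q)·exp[(E_Q−E_P)/(RT)].
(E_Q−E_P)/(RT) = (128−76.1)×10³/(8.314×607) = 51900/5047 = 10.28.
k_P/k_Q = (6.65×10^11/9.75×10^14)·exp(10.28) = 6.821×10^-4 × 29265 = 20.0.

20.0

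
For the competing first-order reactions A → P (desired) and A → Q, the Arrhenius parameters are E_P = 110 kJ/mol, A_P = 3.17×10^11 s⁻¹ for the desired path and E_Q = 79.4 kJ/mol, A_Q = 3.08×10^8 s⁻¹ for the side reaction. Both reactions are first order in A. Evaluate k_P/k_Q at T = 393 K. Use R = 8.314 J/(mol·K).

With equal orders, S_{P/Q} = k_P/k_Q = (A_P/A_Q)·exp[(E_Q−E_P)/(RT)].
(E_Q−E_P)/(RT) = (79.4−110)×10³/(8.314×393) = -30600/3267 = -9.365.
k_P/k_Q = (3.17×10^11/3.08×10^8)·exp(-9.365) = 1029 × 8.565×10^-5 = 0.0882.
Since E_P > E_Q, raising the temperature improves selectivity toward P.

0.0882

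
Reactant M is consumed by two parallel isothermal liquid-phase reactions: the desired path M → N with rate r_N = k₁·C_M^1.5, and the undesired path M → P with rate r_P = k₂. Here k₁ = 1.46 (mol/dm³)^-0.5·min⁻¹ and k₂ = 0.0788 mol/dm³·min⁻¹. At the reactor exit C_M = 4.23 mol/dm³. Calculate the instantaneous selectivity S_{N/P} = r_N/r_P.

S_{N/P} = r_N/r_P = (k₁·C_M^1.5)/(k₂) = (k₁/k₂)·C_M^1.5.
= (1.46×4.230^1.5) / (0.0788) = 12.70/0.07880 = 161.

161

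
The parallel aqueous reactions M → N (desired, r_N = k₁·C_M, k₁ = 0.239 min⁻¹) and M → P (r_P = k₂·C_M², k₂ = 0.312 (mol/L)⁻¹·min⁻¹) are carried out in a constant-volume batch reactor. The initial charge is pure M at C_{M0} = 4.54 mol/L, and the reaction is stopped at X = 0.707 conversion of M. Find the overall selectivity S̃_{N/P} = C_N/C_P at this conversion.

C_M = C_{M0}(1−X) = 1.330 mol/L.
Along a PFR/batch, dC_N/dC_M = −r_N/(r_N+r_P) = −k₁/(k₁+k₂·C_M).
Integrating from C_{M0} to C_M: C_N = (0.239/0.312)·ln[(0.239+0.312·4.54)/(0.239+0.312·1.33)] = 0.7660·ln(1.655/0.6540) = 0.7114 mol/L.
C_P = (C_{M0}−C_M)−C_N = 2.498 mol/L; S̃_{N/P} = 0.7114/2.498 = 0.285.

0.285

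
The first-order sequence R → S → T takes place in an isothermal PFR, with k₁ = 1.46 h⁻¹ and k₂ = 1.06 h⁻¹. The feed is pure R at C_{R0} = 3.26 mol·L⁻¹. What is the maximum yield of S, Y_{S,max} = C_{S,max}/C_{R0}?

For a first-order series the maximum intermediate yield is C_{S,max}/C_{R0} = (k₁/k₂)^[k₂/(k₂−k₁)].
= (1.46/1.06)^(1.06/(1.06−1.46)) = (1.377)^(-2.650) = 0.4281.

0.428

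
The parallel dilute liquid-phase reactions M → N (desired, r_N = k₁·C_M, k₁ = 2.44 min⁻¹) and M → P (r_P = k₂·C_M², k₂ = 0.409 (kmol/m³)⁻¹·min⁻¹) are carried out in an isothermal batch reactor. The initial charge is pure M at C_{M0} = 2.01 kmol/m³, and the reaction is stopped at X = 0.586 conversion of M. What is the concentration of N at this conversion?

0.953 kmol/m³

C_M = C_{M0}(1−X) = 0.8321 kmol/m³.
Along a PFR/batch, dC_N/dC_M = −r_N/(r_N+r_P) = −k₁/(k₁+k₂·C_M).
Integrating from C_{M0} to C_M: C_N = (2.44/0.409)·ln[(2.44+0.409·2.01)/(2.44+0.409·0.832)] = 5.966·ln(3.262/2.780) = 0.9533 kmol/m³.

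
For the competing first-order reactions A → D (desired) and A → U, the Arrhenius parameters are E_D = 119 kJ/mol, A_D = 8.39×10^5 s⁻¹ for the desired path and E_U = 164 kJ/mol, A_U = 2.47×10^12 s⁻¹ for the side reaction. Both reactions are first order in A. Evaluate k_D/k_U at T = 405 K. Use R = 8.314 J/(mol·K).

0.216

k_D/k_U = (A_D/A_U)·exp[−(E_D−E_U)/(RT)] = (A_D/A_U)·exp[(E_U−E_D)/(RT)].
(E_U−E_D)/(RT) = (164−119)×10³/(8.314×405) = 45000/3367 = 13.36.
k_D/k_U = (8.39×10^5/2.47×10^12)·exp(13.36) = 3.397×10^-7 × 6.369×10^5 = 0.216.
Since E_D < E_U, lowering the temperature improves selectivity toward D.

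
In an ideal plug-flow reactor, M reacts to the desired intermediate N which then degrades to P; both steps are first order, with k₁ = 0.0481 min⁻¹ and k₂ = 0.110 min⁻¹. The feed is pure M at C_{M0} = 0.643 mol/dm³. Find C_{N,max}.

At the optimum, C_{N,max}/C_{M0} = (k₁/k₂)^[k₂/(k₂−k₁)].
= (0.0481/0.110)^(0.110/(0.110−0.0481)) = (0.4373)^(1.777) = 0.2299.
C_{N,max} = 0.2299×0.643 = 0.148 mol/dm³.

0.148 mol/dm³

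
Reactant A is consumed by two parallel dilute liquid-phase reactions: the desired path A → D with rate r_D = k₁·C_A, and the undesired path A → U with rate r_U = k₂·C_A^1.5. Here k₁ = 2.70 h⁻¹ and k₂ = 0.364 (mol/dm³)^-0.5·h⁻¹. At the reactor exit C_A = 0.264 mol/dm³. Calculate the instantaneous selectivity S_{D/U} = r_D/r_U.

14.4

S_{D/U} = r_D/r_U = (k₁·C_A)/(k₂·C_A^1.5) = (k₁/k₂)·C_A^-0.5.
= (2.70×0.2640) / (0.364×0.2640^1.5) = 0.7128/0.04938 = 14.4.
The undesired path is higher order in A, so low C_A (CSTR or dilute feed) favours D.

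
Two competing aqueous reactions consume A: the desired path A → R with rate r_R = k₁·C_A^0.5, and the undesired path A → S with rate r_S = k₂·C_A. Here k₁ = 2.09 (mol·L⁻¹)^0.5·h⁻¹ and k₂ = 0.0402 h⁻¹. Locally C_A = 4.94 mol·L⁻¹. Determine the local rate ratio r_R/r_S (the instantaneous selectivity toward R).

23.4

S_{R/S} = r_R/r_S = (k₁·C_A^0.5)/(k₂·C_A) = (k₁/k₂)·C_A^-0.5.
= (2.09×4.940^0.5) / (0.0402×4.940) = 4.645/0.1986 = 23.4.
The undesired path is higher order in A, so low C_A (CSTR or dilute feed) favours R.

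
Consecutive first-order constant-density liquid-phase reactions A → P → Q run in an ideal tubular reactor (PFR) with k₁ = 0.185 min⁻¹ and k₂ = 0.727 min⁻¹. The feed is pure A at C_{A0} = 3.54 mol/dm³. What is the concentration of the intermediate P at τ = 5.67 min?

For first-order series with pure A initially, C_P(τ) = k₁C_{A0}/(k₂−k₁)·(e^(−k₁τ) − e^(−k₂τ)).
e^(−k₁τ) = e^(−0.185×5.67) = e^(−1.049) = 0.3503; e^(−k₂τ) = e^(−4.122) = 0.01621.
C_P = 0.185×3.54/(0.727−0.185) × (0.3503−0.01621) = 1.208×0.3341 = 0.4037 mol/dm³.

0.404 mol/dm³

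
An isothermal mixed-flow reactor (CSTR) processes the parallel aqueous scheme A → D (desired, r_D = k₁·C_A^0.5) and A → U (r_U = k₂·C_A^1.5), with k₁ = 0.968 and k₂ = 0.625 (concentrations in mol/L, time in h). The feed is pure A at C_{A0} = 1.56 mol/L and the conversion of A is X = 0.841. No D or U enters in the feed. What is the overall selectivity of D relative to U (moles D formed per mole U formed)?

Exit C_A = C_{A0}(1−X) = 1.56×0.159 = 0.2480 mol/L.
Rates in a CSTR are evaluated at the outlet concentration: r_D = 0.968×0.2480^0.5 = 0.4821, r_U = 0.625×0.2480^1.5 = 0.07721.
Overall selectivity = C_D/C_U = r_Dτ/(r_Uτ) = r_D/r_U = 6.24.

6.24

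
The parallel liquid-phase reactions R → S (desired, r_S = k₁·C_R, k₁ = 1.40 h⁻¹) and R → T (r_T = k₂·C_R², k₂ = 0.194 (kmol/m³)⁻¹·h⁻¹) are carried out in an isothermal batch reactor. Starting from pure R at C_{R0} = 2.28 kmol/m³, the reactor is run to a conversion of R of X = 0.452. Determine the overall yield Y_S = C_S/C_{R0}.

C_R = C_{R0}(1−X) = 1.249 kmol/m³.
Along a PFR/batch, dC_S/dC_R = −r_S/(r_S+r_T) = −k₁/(k₁+k₂·C_R).
Integrating from C_{R0} to C_R: C_S = (1.40/0.194)·ln[(1.40+0.194·2.28)/(1.40+0.194·1.25)] = 7.216·ln(1.842/1.642) = 0.8290 kmol/m³.
Y_S = C_S/C_{R0} = 0.8290/2.28 = 0.364.

0.364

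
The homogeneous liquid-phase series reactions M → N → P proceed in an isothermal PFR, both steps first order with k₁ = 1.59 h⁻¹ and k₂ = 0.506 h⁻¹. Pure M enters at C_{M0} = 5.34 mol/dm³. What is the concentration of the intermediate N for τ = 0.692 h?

The intermediate concentration in a first-order A→B→C sequence is C_N = k₁C_{M0}(e^(−k₁τ) − e^(−k₂τ))/(k₂−k₁).
e^(−k₁τ) = e^(−1.59×0.692) = e^(−1.100) = 0.3328; e^(−k₂τ) = e^(−0.3502) = 0.7046.
C_N = 1.59×5.34/(0.506−1.59) × (0.3328−0.7046) = (-7.833)×(-0.3718) = 2.912 mol/dm³.

2.91 mol/dm³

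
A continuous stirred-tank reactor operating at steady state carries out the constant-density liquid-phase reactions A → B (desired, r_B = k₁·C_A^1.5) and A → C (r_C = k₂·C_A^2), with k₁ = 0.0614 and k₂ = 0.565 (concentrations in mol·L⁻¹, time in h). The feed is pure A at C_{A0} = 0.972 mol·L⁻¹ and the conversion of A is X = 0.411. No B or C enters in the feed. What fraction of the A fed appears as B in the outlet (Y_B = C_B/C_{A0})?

Exit C_A = C_{A0}(1−X) = 0.972×0.589 = 0.5725 mol·L⁻¹.
In a CSTR the entire volume is at exit conditions, so r_B = 0.0614×0.5725^1.5 = 0.02660 and r_C = 0.565×0.5725^2 = 0.1852.
Fraction of consumed A going to B: r_B/(r_B+r_C) = 0.1256.
C_B = 0.1256·C_{A0}·X = 0.1256×0.972×0.411 = 0.0502 mol·L⁻¹; Y_B = C_B/C_{A0} = 0.0516.

0.0516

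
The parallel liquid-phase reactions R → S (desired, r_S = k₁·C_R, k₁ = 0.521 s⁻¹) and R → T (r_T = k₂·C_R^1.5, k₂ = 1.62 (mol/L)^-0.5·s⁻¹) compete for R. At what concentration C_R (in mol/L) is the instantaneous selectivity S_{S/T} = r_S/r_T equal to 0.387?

S_{S/T} = (k₁/k₂)·C_R^-0.5 ⇒ C_R = (S·k₂/k₁)^(-2).
= (0.387×1.62/0.521)^(-2) = (1.203)^(-2) = 0.691 mol/L.

0.691 mol/L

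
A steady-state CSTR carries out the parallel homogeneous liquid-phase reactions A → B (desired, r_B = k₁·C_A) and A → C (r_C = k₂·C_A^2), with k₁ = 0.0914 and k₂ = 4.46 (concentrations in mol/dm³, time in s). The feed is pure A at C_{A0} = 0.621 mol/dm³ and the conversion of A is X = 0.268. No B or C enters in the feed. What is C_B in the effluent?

0.00718 mol/dm³

Exit C_A = C_{A0}(1−X) = 0.621×0.732 = 0.4546 mol/dm³.
A CSTR operates uniformly at the exit composition, giving r_B = 0.04155 and r_C = 0.9216 (each k·C_A^n at C_A = 0.4546).
Fraction of consumed A going to B: r_B/(r_B+r_C) = 0.04314.
C_B = 0.04314·C_{A0}·X = 0.04314×0.621×0.268 = 0.00718 mol/dm³.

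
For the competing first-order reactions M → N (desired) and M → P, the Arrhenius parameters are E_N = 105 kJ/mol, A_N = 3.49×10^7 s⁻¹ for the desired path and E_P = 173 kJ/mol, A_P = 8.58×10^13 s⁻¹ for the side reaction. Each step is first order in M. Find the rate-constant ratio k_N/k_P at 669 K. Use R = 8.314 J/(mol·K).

Since both paths have the same order in M, the concentration cancels and S_{N/P} = k_N/k_P = (A_N/A_P)·exp[(E_P−E_N)/(RT)].
(E_P−E_N)/(RT) = (173−105)×10³/(8.314×669) = 68000/5562 = 12.23.
k_N/k_P = (3.49×10^7/8.58×10^13)·exp(12.23) = 4.068×10^-7 × 2.040×10^5 = 0.0830.
Since E_N < E_P, lowering the temperature improves selectivity toward N.

0.0830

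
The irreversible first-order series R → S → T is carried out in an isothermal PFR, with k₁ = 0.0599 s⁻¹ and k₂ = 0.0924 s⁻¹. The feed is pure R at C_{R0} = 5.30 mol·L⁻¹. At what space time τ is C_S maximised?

For first-order series the maximum of C_S occurs at τ_opt = ln(k₂/k₁)/(k₂−k₁).
= ln(0.0924/0.0599)/(0.0924−0.0599) = ln(1.543)/0.03250 = 0.4335/0.03250 = 13.3 s.

13.3 s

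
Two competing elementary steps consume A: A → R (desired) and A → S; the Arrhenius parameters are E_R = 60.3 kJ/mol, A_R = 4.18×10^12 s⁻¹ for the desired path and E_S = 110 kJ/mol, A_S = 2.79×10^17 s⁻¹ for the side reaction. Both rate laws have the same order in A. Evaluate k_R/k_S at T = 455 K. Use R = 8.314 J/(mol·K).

7.61

k_R/k_S = (A_R/A_S)·exp[−(E_R−E_S)/(RT)] = (A_R/A_S)·exp[(E_S−E_R)/(RT)].
(E_S−E_R)/(RT) = (110−60.3)×10³/(8.314×455) = 49700/3783 = 13.14.
k_R/k_S = (4.18×10^12/2.79×10^17)·exp(13.14) = 1.498×10^-5 × 5.080×10^5 = 7.61.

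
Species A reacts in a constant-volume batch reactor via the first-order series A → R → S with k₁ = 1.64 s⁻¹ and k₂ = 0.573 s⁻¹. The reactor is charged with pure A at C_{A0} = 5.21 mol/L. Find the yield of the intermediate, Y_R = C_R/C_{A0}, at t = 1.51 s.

The intermediate concentration in a first-order A→B→C sequence is C_R = k₁C_{A0}(e^(−k₁t) − e^(−k₂t))/(k₂−k₁).
e^(−k₁t) = e^(−1.64×1.51) = e^(−2.476) = 0.08405; e^(−k₂t) = e^(−0.8652) = 0.4210.
C_R = 1.64×5.21/(0.573−1.64) × (0.08405−0.4210) = (-8.008)×(-0.3369) = 2.698 mol/L.
Y_R = C_R/C_{A0} = 2.698/5.21 = 0.518.

0.518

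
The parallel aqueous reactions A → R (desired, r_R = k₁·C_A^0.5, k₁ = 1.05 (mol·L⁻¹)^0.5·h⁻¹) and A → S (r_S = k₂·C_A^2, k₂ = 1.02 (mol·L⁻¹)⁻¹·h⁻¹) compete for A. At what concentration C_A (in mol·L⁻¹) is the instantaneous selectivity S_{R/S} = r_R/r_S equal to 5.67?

S_{R/S} = (k₁/k₂)·C_A^-1.5 ⇒ C_A = (S·k₂/k₁)^(1/(-1.5)).
= (5.67×1.02/1.05)^(-0.6667) = (5.508)^(-0.6667) = 0.321 mol·L⁻¹.

0.321 mol·L⁻¹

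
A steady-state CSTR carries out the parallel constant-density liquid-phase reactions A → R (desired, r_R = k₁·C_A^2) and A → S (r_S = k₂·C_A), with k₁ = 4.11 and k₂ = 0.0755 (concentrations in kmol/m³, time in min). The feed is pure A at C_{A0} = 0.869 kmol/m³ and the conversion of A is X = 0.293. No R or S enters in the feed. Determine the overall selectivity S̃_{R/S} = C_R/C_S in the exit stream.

33.4

Exit C_A = C_{A0}(1−X) = 0.869×0.707 = 0.6144 kmol/m³.
A CSTR operates uniformly at the exit composition, giving r_R = 1.551 and r_S = 0.04639 (each k·C_A^n at C_A = 0.6144).
Overall selectivity = C_R/C_S = r_Rτ/(r_Sτ) = r_R/r_S = 33.4.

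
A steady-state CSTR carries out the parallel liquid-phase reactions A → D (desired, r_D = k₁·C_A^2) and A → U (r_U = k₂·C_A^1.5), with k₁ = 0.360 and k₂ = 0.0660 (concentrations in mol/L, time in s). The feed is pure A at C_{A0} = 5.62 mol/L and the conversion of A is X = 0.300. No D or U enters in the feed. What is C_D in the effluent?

1.54 mol/L

Exit C_A = C_{A0}(1−X) = 5.62×0.700 = 3.934 mol/L.
In a CSTR the entire volume is at exit conditions, so r_D = 0.360×3.934^2 = 5.571 and r_U = 0.0660×3.934^1.5 = 0.5150.
Fraction of consumed A going to D: r_D/(r_D+r_U) = 0.9154.
C_D = 0.9154·C_{A0}·X = 0.9154×5.62×0.300 = 1.54 mol/L.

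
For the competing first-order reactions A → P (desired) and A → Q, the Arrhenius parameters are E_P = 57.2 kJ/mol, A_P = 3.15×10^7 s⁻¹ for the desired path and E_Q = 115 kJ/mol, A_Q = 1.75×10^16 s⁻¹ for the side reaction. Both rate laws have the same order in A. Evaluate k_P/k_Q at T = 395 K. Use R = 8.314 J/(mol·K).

With equal orders, S_{P/Q} = k_P/k_Q = (A_P/A_Q)·exp[(E_Q−E_P)/(RT)].
(E_Q−E_P)/(RT) = (115−57.2)×10³/(8.314×395) = 57800/3284 = 17.60.
k_P/k_Q = (3.15×10^7/1.75×10^16)·exp(17.60) = 1.800×10^-9 × 4.403×10^7 = 0.0792.

0.0792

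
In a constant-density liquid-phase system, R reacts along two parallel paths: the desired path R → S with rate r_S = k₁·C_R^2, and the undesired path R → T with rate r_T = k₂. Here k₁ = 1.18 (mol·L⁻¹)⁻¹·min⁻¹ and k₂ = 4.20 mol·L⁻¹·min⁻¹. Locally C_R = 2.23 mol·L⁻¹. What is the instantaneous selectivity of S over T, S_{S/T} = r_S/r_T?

1.40

S_{S/T} = r_S/r_T = (k₁·C_R^2)/(k₂) = (k₁/k₂)·C_R^2.
= (1.18×2.230^2) / (4.20) = 5.868/4.200 = 1.40.
Since the desired path is higher order in R, keeping C_R high (PFR or concentrated feed) favours S.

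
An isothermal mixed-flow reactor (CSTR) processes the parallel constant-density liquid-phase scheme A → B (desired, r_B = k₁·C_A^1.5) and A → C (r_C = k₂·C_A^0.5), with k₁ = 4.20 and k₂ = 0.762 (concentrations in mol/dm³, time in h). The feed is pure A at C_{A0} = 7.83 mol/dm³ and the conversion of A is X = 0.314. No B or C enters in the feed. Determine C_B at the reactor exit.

Exit C_A = C_{A0}(1−X) = 7.83×0.686 = 5.371 mol/dm³.
Rates in a CSTR are evaluated at the outlet concentration: r_B = 4.20×5.371^1.5 = 52.29, r_C = 0.762×5.371^0.5 = 1.766.
Fraction of consumed A going to B: r_B/(r_B+r_C) = 0.9673.
C_B = 0.9673·C_{A0}·X = 0.9673×7.83×0.314 = 2.38 mol/dm³.

2.38 mol/dm³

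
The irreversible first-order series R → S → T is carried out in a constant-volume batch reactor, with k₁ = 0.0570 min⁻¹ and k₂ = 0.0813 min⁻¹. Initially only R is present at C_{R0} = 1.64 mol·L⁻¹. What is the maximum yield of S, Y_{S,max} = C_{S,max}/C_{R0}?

At the optimum, C_{S,max}/C_{R0} = (k₁/k₂)^[k₂/(k₂−k₁)].
= (0.0570/0.0813)^(0.0813/(0.0813−0.0570)) = (0.7011)^(3.346) = 0.3048.

0.305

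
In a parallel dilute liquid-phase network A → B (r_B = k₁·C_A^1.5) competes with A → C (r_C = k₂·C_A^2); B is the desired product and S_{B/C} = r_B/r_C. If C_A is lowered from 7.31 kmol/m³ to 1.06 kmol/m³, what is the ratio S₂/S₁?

S_{B/C} = (k₁/k₂)·C_A^-0.5, so S₂/S₁ = (C_{A,2}/C_{A,1})^-0.5.
= (1.06/7.31)^(-0.5) = (0.1450)^(-0.5) = 2.63.
Selectivity toward B rises as C_A falls — low-concentration operation is favoured.

2.63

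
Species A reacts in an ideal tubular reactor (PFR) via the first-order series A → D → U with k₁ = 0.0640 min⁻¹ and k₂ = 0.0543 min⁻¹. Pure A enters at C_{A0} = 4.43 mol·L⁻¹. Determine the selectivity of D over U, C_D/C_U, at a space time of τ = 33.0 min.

Solving the coupled first-order balances gives C_D(τ) = [k₁/(k₂−k₁)]·C_{A0}·(e^(−k₁τ) − e^(−k₂τ)).
e^(−k₁τ) = e^(−0.0640×33.0) = e^(−2.112) = 0.1210; e^(−k₂τ) = e^(−1.792) = 0.1666.
C_D = 0.0640×4.43/(0.0543−0.0640) × (0.1210−0.1666) = (-29.23)×(-0.04565) = 1.334 mol·L⁻¹.
C_A = C_{A0}e^(−k₁τ) = 0.5360 mol·L⁻¹, so C_U = C_{A0}−C_A−C_D = 2.560 mol·L⁻¹; C_D/C_U = 0.521.

0.521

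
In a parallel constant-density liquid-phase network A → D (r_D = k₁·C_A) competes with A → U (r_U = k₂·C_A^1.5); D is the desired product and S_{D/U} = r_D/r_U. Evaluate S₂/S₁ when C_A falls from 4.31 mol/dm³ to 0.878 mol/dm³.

2.22

S_{D/U} = (k₁/k₂)·C_A^-0.5, so S₂/S₁ = (C_{A,2}/C_{A,1})^-0.5.
= (0.878/4.31)^(-0.5) = (0.2037)^(-0.5) = 2.22.
Selectivity toward D rises as C_A falls — low-concentration operation is favoured.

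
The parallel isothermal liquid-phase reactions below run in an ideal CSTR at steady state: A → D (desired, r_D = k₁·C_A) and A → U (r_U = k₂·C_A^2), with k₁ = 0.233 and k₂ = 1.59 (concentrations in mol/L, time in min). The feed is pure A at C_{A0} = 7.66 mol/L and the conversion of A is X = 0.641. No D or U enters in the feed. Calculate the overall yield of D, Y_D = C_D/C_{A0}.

Exit C_A = C_{A0}(1−X) = 7.66×0.359 = 2.750 mol/L.
Rates in a CSTR are evaluated at the outlet concentration: r_D = 0.233×2.750 = 0.6407, r_U = 1.59×2.750^2 = 12.02.
Fraction of consumed A going to D: r_D/(r_D+r_U) = 0.05059.
C_D = 0.05059·C_{A0}·X = 0.05059×7.66×0.641 = 0.248 mol/L; Y_D = C_D/C_{A0} = 0.0324.

0.0324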